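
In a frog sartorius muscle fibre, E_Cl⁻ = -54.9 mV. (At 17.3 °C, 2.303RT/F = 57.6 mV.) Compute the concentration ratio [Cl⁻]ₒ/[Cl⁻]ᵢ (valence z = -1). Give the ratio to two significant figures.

9.0

log₁₀([out]/[in]) = E·z/(57.6) = -54.9 × -1 / 57.6 = 0.9531
[out]/[in] = 10^(0.9531) = 8.977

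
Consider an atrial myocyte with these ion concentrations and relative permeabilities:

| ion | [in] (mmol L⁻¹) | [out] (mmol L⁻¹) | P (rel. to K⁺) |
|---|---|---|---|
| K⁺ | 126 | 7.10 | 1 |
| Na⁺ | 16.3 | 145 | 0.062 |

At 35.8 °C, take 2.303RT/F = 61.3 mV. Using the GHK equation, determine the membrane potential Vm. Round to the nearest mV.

-55 mV

Vm = 61.3 · log₁₀[(Σ P·[cation]ₒ + Σ P·[anion]ᵢ) / (Σ P·[cation]ᵢ + Σ P·[anion]ₒ)]
Numerator = 1×7.10 + 0.062×145 = 16.09
Denominator = 1×126 + 0.062×16.3 = 127
Vm = 61.3 · log₁₀(0.12668) = 61.3 × (-0.8973) = -55.00 mV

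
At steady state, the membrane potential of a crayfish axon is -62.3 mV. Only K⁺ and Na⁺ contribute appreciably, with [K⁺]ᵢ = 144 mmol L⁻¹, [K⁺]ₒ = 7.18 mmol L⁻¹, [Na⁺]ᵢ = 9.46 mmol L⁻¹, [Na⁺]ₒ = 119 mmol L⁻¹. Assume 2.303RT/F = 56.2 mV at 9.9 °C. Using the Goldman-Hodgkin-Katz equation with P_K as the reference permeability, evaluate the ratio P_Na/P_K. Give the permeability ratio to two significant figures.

0.034

Let α = P_Na/P_K. GHK: Vm = 56.2·log₁₀[(Kₒ + α·Naₒ)/(Kᵢ + α·Naᵢ)].
10^(Vm/56.2) = 10^(-62.3/56.2) = 0.077886
So 0.077886·(Kᵢ + α·Naᵢ) = Kₒ + α·Naₒ → α = (0.077886·144.0 − 7.18) / (119.0 − 0.077886·9.46)
α = (11.22 − 7.18) / (119.0 − 0.7368) = 4.036/118.3 = 0.03412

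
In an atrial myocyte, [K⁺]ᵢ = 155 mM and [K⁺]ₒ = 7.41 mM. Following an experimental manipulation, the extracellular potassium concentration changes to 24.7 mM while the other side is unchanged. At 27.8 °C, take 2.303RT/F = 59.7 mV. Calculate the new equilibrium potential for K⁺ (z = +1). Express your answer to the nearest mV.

-48 mV

After the shift: [K⁺]_out = 24.7, [K⁺]_in = 155 mM.
E_new = (59.7/1)·log₁₀(24.7/155) = 59.70 · (-0.7976) = -47.62 mV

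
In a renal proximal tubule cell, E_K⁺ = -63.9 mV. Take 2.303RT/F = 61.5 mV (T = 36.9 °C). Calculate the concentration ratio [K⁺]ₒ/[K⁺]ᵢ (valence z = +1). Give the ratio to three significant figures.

0.0914

log₁₀([out]/[in]) = E·z/(61.5) = -63.9 × 1 / 61.5 = -1.0390
[out]/[in] = 10^(-1.0390) = 0.09141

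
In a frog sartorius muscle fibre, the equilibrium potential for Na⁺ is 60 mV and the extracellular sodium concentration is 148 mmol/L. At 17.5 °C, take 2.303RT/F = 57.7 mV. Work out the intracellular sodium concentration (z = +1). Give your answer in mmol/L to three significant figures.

Nernst: E = (57.7/1) · log₁₀([out]/[in]), so log₁₀([out]/[in]) = 60.0 × 1 / 57.7 = 1.0399.
[out]/[in] = 10^(1.0399) = 10.96.
[in] = 148 / 10.96 = 13.5 mmol/L.

13.5 mmol/L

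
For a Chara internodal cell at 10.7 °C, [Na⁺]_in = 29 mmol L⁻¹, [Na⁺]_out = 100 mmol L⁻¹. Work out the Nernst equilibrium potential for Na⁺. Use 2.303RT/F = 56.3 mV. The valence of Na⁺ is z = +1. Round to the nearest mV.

30 mV

E = (56.3/z) · log₁₀([Na⁺]_out/[Na⁺]_in) with z = +1.
= (56.3/1) · log₁₀(100/29) = 56.30 · log₁₀(3.448)
= 56.30 · (0.5376) = 30.27 mV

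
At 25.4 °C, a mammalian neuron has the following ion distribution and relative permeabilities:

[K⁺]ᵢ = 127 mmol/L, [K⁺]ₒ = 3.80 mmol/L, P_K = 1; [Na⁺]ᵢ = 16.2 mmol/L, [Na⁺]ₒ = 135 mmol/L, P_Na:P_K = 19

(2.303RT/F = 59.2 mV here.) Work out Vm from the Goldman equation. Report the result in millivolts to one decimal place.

45.7 mV

Vm = 59.2 · log₁₀[(Σ P·[cation]ₒ + Σ P·[anion]ᵢ) / (Σ P·[cation]ᵢ + Σ P·[anion]ₒ)]
Numerator = 1×3.80 + 19×135 = 2569
Denominator = 1×127 + 19×16.2 = 434.8
Vm = 59.2 · log₁₀(5.908) = 59.2 × (0.7714) = 45.67 mV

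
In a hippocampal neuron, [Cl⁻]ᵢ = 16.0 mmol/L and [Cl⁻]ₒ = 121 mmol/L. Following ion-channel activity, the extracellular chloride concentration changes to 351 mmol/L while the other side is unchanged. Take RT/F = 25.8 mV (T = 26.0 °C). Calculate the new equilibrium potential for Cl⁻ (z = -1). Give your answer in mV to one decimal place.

After the shift: [Cl⁻]_out = 351, [Cl⁻]_in = 16.0 mmol/L.
E_new = (25.8/-1)·ln(351/16.0) = -25.80 · (3.0882) = -79.68 mV

-79.7 mV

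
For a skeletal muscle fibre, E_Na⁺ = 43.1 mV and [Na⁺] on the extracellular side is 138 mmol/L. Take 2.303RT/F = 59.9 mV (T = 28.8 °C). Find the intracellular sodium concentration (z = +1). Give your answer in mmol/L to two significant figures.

Nernst: E = (59.9/1) · log₁₀([out]/[in]), so log₁₀([out]/[in]) = 43.1 × 1 / 59.9 = 0.7195.
[out]/[in] = 10^(0.7195) = 5.242.
[in] = 138 / 5.242 = 26.32 mmol/L.

26 mmol/L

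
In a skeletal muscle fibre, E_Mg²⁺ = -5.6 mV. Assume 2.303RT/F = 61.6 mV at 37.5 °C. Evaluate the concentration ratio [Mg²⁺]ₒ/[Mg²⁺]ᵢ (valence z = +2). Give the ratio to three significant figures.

log₁₀([out]/[in]) = E·z/(61.6) = -5.6 × 2 / 61.6 = -0.1818
[out]/[in] = 10^(-0.1818) = 0.6579

0.658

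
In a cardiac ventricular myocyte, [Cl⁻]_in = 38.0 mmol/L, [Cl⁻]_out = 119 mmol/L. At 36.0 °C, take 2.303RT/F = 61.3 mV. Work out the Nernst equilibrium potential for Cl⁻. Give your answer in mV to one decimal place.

E = (61.3/z) · log₁₀([Cl⁻]_out/[Cl⁻]_in) with z = -1.
For an anion, dividing by z = -1 reverses the sign.
= (61.3/-1) · log₁₀(119/38.0) = -61.30 · log₁₀(3.132)
= -61.30 · (0.4958) = -30.39 mV

-30.4 mV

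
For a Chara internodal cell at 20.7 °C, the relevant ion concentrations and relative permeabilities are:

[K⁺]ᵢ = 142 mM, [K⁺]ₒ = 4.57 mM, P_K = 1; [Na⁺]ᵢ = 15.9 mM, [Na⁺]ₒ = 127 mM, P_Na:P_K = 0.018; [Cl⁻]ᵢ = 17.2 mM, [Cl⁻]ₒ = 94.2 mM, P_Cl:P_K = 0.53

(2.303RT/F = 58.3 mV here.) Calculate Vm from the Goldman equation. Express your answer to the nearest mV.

-63 mV

Vm = 58.3 · log₁₀[(Σ P·[cation]ₒ + Σ P·[anion]ᵢ) / (Σ P·[cation]ᵢ + Σ P·[anion]ₒ)]
Numerator = 1×4.57 + 0.018×127 + 0.53×17.2 = 15.97
Denominator = 1×142 + 0.018×15.9 + 0.53×94.2 = 192.2
Vm = 58.3 · log₁₀(0.083096) = 58.3 × (-1.0804) = -62.99 mV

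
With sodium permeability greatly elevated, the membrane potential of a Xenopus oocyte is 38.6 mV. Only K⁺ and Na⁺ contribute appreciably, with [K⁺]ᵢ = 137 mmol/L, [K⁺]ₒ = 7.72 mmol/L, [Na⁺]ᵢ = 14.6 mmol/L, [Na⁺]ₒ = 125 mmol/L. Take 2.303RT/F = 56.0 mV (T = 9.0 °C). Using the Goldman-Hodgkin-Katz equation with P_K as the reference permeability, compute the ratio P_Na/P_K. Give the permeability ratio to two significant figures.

12

Let α = P_Na/P_K. GHK: Vm = 56.0·log₁₀[(Kₒ + α·Naₒ)/(Kᵢ + α·Naᵢ)].
10^(Vm/56.0) = 10^(38.6/56.0) = 4.8897
So 4.8897·(Kᵢ + α·Naᵢ) = Kₒ + α·Naₒ → α = (4.8897·137.0 − 7.72) / (125.0 − 4.8897·14.6)
α = (669.9 − 7.72) / (125.0 − 71.39) = 662.2/53.61 = 12.35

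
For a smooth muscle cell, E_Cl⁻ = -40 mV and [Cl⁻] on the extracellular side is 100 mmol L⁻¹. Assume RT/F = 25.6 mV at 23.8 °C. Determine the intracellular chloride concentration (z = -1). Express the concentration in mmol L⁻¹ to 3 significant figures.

21.0 mmol L⁻¹

Nernst: E = (25.6/-1) · ln([out]/[in]), so ln([out]/[in]) = -40.0 × -1 / 25.6 = 1.5625.
[out]/[in] = e^(1.5625) = 4.771.
[in] = 100 / 4.771 = 20.96 mmol L⁻¹.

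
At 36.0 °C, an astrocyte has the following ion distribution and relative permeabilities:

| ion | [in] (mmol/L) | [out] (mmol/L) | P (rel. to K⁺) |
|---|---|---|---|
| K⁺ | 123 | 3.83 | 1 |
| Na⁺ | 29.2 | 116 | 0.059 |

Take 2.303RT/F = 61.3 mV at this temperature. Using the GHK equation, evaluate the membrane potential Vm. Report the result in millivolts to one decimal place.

-65.4 mV

Vm = 61.3 · log₁₀[(Σ P·[cation]ₒ + Σ P·[anion]ᵢ) / (Σ P·[cation]ᵢ + Σ P·[anion]ₒ)]
Numerator = 1×3.83 + 0.059×116 = 10.67
Denominator = 1×123 + 0.059×29.2 = 124.7
Vm = 61.3 · log₁₀(0.085582) = 61.3 × (-1.0676) = -65.45 mV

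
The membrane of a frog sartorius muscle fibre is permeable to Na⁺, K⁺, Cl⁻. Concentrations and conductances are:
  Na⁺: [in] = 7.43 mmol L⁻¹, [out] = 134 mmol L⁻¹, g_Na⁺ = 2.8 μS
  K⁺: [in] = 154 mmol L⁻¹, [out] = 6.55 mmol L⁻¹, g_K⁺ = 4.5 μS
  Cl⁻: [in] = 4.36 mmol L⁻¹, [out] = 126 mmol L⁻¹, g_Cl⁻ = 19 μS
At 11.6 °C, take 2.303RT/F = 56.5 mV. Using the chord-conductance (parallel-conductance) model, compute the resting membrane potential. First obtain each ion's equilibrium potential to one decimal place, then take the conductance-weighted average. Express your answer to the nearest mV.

-65 mV

E_Na⁺ = (56.5/1)·log₁₀(134/7.43) = 71.0 mV
E_K⁺ = (56.5/1)·log₁₀(6.55/154) = -77.5 mV
E_Cl⁻ = (56.5/-1)·log₁₀(126/4.36) = -82.5 mV
Vm = (Σ gᵢEᵢ)/(Σ gᵢ) = (2.8·71.0 + 4.5·-77.5 + 19·-82.5) / (2.8 + 4.5 + 19)
= -1717.45 / 26.3 = -65.30 mV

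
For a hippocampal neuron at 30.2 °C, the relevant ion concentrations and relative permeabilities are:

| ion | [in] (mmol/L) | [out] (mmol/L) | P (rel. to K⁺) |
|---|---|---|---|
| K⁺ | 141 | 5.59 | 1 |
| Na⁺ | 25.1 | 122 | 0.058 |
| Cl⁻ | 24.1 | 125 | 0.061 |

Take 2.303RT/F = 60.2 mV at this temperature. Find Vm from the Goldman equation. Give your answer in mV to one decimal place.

Vm = 60.2 · log₁₀[(Σ P·[cation]ₒ + Σ P·[anion]ᵢ) / (Σ P·[cation]ᵢ + Σ P·[anion]ₒ)]
Numerator = 1×5.59 + 0.058×122 + 0.061×24.1 = 14.14
Denominator = 1×141 + 0.058×25.1 + 0.061×125 = 150.1
Vm = 60.2 · log₁₀(0.09419) = 60.2 × (-1.0260) = -61.76 mV

-61.8 mV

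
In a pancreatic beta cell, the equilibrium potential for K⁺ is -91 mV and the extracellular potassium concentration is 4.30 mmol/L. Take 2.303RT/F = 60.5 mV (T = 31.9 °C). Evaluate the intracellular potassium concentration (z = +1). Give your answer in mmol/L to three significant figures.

Nernst: E = (60.5/1) · log₁₀([out]/[in]), so log₁₀([out]/[in]) = -91.0 × 1 / 60.5 = -1.5041.
[out]/[in] = 10^(-1.5041) = 0.03132.
[in] = 4.30 / 0.03132 = 137.3 mmol/L.

137 mmol/L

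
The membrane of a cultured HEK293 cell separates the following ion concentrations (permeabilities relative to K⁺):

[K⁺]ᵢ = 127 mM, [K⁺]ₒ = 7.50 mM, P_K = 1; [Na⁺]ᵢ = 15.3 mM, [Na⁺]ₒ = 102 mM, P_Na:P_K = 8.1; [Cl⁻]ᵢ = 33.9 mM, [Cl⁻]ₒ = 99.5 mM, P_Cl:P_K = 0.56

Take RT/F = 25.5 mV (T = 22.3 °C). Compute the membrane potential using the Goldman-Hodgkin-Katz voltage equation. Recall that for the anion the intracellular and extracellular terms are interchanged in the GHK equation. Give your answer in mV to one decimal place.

Vm = 25.5 · ln[(Σ P·[cation]ₒ + Σ P·[anion]ᵢ) / (Σ P·[cation]ᵢ + Σ P·[anion]ₒ)]
Numerator = 1×7.50 + 8.1×102 + 0.56×33.9 = 852.7
Denominator = 1×127 + 8.1×15.3 + 0.56×99.5 = 306.7
Vm = 25.5 · ln(2.7806) = 25.5 × (1.0227) = 26.08 mV

26.1 mV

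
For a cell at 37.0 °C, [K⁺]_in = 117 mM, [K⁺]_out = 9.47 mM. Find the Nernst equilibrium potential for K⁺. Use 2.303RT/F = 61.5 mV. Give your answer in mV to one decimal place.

-67.1 mV

E = (61.5/z) · log₁₀([K⁺]_out/[K⁺]_in) with z = +1.
= (61.5/1) · log₁₀(9.47/117) = 61.50 · log₁₀(0.08094)
= 61.50 · (-1.0918) = -67.15 mV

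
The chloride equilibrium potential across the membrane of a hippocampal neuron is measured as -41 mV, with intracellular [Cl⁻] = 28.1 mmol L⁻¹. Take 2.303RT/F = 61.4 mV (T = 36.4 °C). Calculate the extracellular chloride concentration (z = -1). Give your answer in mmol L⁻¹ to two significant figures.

Nernst: E = (61.4/-1) · log₁₀([out]/[in]), so log₁₀([out]/[in]) = -41.0 × -1 / 61.4 = 0.6678.
[out]/[in] = 10^(0.6678) = 4.653.
[out] = 4.653 × 28.1 = 130.8 mmol L⁻¹.

130 mmol L⁻¹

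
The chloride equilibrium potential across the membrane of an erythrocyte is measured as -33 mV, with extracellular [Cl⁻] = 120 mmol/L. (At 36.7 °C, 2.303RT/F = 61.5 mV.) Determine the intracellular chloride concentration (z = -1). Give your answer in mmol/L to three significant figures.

34.9 mmol/L

Nernst: E = (61.5/-1) · log₁₀([out]/[in]), so log₁₀([out]/[in]) = -33.0 × -1 / 61.5 = 0.5366.
[out]/[in] = 10^(0.5366) = 3.44.
[in] = 120 / 3.44 = 34.88 mmol/L.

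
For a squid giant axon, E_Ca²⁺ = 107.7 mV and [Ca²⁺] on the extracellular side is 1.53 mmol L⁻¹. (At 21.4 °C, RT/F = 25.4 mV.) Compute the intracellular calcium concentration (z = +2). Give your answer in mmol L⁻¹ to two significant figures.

Nernst: E = (25.4/2) · ln([out]/[in]), so ln([out]/[in]) = 107.7 × 2 / 25.4 = 8.4803.
[out]/[in] = e^(8.4803) = 4819.
[in] = 1.53 / 4819 = 0.0003175 mmol L⁻¹.

0.00032 mmol L⁻¹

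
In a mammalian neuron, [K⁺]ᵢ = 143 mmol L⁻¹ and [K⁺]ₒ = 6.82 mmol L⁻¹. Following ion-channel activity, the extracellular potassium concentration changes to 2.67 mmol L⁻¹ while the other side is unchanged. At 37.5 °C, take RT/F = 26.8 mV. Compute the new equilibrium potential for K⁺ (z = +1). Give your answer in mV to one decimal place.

-106.7 mV

After the shift: [K⁺]_out = 2.67, [K⁺]_in = 143 mmol L⁻¹.
E_new = (26.8/1)·ln(2.67/143) = 26.80 · (-3.9808) = -106.68 mV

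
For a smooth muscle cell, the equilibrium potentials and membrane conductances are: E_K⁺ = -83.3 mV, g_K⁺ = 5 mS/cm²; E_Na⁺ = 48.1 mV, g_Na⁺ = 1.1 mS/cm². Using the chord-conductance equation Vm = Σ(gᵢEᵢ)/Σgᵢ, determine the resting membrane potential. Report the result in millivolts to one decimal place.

-59.6 mV

Σ gᵢEᵢ = 5·(-83.3) + 1.1·(48.1) = -363.59
Σ gᵢ = 5 + 1.1 = 6.1
Vm = -363.59 / 6.1 = -59.60 mV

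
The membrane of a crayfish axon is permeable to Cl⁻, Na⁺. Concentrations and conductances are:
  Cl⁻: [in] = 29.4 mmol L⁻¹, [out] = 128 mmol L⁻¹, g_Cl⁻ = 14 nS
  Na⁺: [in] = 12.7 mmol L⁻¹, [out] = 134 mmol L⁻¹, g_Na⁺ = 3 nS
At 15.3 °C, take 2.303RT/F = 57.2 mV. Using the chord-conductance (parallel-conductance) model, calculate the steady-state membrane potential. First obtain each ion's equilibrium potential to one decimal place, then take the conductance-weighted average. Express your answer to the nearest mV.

E_Cl⁻ = (57.2/-1)·log₁₀(128/29.4) = -36.5 mV
E_Na⁺ = (57.2/1)·log₁₀(134/12.7) = 58.5 mV
Vm = (Σ gᵢEᵢ)/(Σ gᵢ) = (14·-36.5 + 3·58.5) / (14 + 3)
= -335.50 / 17 = -19.74 mV

-20 mV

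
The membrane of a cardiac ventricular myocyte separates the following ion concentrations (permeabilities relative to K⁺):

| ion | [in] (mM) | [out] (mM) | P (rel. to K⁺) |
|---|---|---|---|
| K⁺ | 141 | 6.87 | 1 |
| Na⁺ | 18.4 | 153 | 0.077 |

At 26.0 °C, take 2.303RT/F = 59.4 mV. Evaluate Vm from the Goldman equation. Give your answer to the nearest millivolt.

-52 mV

Vm = 59.4 · log₁₀[(Σ P·[cation]ₒ + Σ P·[anion]ᵢ) / (Σ P·[cation]ᵢ + Σ P·[anion]ₒ)]
Numerator = 1×6.87 + 0.077×153 = 18.65
Denominator = 1×141 + 0.077×18.4 = 142.4
Vm = 59.4 · log₁₀(0.13096) = 59.4 × (-0.8829) = -52.44 mV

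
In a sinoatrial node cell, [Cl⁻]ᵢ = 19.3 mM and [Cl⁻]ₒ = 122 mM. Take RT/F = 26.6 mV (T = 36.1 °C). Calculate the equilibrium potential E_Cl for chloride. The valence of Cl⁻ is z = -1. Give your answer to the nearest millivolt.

E = (26.6/z) · ln([Cl⁻]_out/[Cl⁻]_in) with z = -1.
For an anion, dividing by z = -1 reverses the sign.
= (26.6/-1) · ln(122/19.3) = -26.60 · ln(6.321)
= -26.60 · (1.8439) = -49.05 mV

-49 mV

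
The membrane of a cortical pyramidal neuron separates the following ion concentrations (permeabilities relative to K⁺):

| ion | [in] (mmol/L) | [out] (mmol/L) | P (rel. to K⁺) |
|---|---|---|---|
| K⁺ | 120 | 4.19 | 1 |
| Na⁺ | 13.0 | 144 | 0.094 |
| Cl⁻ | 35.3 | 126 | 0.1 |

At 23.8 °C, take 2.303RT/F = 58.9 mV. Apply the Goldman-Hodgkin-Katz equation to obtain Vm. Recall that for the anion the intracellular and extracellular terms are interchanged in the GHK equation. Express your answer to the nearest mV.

-47 mV

Vm = 58.9 · log₁₀[(Σ P·[cation]ₒ + Σ P·[anion]ᵢ) / (Σ P·[cation]ᵢ + Σ P·[anion]ₒ)]
Numerator = 1×4.19 + 0.094×144 + 0.1×35.3 = 21.26
Denominator = 1×120 + 0.094×13.0 + 0.1×126 = 133.8
Vm = 58.9 · log₁₀(0.15884) = 58.9 × (-0.7990) = -47.06 mV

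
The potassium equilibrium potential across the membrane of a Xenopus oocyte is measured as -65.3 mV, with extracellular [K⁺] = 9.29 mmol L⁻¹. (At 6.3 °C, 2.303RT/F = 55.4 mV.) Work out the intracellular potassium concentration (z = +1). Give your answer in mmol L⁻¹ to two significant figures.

140 mmol L⁻¹

Nernst: E = (55.4/1) · log₁₀([out]/[in]), so log₁₀([out]/[in]) = -65.3 × 1 / 55.4 = -1.1787.
[out]/[in] = 10^(-1.1787) = 0.06627.
[in] = 9.29 / 0.06627 = 140.2 mmol L⁻¹.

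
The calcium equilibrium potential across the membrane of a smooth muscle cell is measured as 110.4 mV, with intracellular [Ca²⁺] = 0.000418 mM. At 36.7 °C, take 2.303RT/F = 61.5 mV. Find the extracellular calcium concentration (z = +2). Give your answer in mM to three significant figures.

Nernst: E = (61.5/2) · log₁₀([out]/[in]), so log₁₀([out]/[in]) = 110.4 × 2 / 61.5 = 3.5902.
[out]/[in] = 10^(3.5902) = 3893.
[out] = 3893 × 0.000418 = 1.627 mM.

1.63 mM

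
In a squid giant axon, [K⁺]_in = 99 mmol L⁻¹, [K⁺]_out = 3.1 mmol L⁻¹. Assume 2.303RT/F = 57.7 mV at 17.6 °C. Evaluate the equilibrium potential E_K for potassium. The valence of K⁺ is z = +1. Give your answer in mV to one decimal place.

-86.8 mV

E = (57.7/z) · log₁₀([K⁺]_out/[K⁺]_in) with z = +1.
= (57.7/1) · log₁₀(3.1/99) = 57.70 · log₁₀(0.03131)
= 57.70 · (-1.5043) = -86.80 mV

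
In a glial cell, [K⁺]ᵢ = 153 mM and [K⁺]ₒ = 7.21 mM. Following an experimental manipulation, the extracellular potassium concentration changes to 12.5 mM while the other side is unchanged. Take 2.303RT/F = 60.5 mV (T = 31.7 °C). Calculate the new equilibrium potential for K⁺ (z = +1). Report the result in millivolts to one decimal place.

-65.8 mV

After the shift: [K⁺]_out = 12.5, [K⁺]_in = 153 mM.
E_new = (60.5/1)·log₁₀(12.5/153) = 60.50 · (-1.0878) = -65.81 mV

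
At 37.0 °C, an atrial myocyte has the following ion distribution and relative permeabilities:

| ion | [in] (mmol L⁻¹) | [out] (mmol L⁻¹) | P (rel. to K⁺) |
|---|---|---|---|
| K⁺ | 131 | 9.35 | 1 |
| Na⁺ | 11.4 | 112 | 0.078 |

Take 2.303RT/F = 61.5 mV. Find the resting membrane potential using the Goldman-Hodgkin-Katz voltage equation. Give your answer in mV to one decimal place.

-53.1 mV

Vm = 61.5 · log₁₀[(Σ P·[cation]ₒ + Σ P·[anion]ᵢ) / (Σ P·[cation]ᵢ + Σ P·[anion]ₒ)]
Numerator = 1×9.35 + 0.078×112 = 18.09
Denominator = 1×131 + 0.078×11.4 = 131.9
Vm = 61.5 · log₁₀(0.13713) = 61.5 × (-0.8629) = -53.07 mV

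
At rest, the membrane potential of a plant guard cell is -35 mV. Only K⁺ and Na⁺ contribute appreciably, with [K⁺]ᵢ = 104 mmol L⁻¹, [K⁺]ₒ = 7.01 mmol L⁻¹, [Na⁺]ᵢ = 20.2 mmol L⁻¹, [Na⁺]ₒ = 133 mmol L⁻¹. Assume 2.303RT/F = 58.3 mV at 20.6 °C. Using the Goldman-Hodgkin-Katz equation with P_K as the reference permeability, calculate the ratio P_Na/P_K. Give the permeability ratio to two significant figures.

0.15

Let α = P_Na/P_K. GHK: Vm = 58.3·log₁₀[(Kₒ + α·Naₒ)/(Kᵢ + α·Naᵢ)].
10^(Vm/58.3) = 10^(-35.0/58.3) = 0.25099
So 0.25099·(Kᵢ + α·Naᵢ) = Kₒ + α·Naₒ → α = (0.25099·104.0 − 7.01) / (133.0 − 0.25099·20.2)
α = (26.1 − 7.01) / (133.0 − 5.07) = 19.09/127.9 = 0.1492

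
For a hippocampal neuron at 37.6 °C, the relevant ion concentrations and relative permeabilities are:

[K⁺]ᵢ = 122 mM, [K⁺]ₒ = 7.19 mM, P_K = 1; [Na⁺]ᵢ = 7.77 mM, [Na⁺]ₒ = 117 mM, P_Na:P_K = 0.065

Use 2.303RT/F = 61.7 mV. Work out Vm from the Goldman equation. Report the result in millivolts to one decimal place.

Vm = 61.7 · log₁₀[(Σ P·[cation]ₒ + Σ P·[anion]ᵢ) / (Σ P·[cation]ᵢ + Σ P·[anion]ₒ)]
Numerator = 1×7.19 + 0.065×117 = 14.8
Denominator = 1×122 + 0.065×7.77 = 122.5
Vm = 61.7 · log₁₀(0.12077) = 61.7 × (-0.9180) = -56.64 mV

-56.6 mV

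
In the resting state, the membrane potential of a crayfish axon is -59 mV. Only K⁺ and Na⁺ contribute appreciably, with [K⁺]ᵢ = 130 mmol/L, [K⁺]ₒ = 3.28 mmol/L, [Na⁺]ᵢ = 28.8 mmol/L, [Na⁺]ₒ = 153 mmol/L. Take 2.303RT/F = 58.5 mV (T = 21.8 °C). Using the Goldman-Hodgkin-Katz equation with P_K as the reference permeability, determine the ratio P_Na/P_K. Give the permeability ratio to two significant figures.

Let α = P_Na/P_K. GHK: Vm = 58.5·log₁₀[(Kₒ + α·Naₒ)/(Kᵢ + α·Naᵢ)].
10^(Vm/58.5) = 10^(-59.0/58.5) = 0.098051
So 0.098051·(Kᵢ + α·Naᵢ) = Kₒ + α·Naₒ → α = (0.098051·130.0 − 3.28) / (153.0 − 0.098051·28.8)
α = (12.75 − 3.28) / (153.0 − 2.824) = 9.467/150.2 = 0.06304

0.063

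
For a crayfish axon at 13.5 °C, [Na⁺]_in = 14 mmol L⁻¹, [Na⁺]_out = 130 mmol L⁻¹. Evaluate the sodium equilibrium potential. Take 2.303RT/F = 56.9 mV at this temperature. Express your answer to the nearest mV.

55 mV

E = (56.9/z) · log₁₀([Na⁺]_out/[Na⁺]_in) with z = +1.
= (56.9/1) · log₁₀(130/14) = 56.90 · log₁₀(9.286)
= 56.90 · (0.9678) = 55.07 mV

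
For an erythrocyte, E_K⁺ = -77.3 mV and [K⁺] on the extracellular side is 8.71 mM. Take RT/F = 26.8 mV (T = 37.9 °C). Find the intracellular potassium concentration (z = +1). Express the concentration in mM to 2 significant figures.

160 mM

Nernst: E = (26.8/1) · ln([out]/[in]), so ln([out]/[in]) = -77.3 × 1 / 26.8 = -2.8843.
[out]/[in] = e^(-2.8843) = 0.05589.
[in] = 8.71 / 0.05589 = 155.8 mM.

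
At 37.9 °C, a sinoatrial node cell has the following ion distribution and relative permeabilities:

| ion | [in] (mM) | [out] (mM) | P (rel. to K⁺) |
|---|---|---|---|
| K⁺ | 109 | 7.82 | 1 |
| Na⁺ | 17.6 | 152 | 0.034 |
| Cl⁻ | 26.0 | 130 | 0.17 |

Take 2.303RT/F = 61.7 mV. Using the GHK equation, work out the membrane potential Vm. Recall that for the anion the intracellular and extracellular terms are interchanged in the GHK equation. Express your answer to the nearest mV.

Vm = 61.7 · log₁₀[(Σ P·[cation]ₒ + Σ P·[anion]ᵢ) / (Σ P·[cation]ᵢ + Σ P·[anion]ₒ)]
Numerator = 1×7.82 + 0.034×152 + 0.17×26.0 = 17.41
Denominator = 1×109 + 0.034×17.6 + 0.17×130 = 131.7
Vm = 61.7 · log₁₀(0.13218) = 61.7 × (-0.8788) = -54.22 mV

-54 mV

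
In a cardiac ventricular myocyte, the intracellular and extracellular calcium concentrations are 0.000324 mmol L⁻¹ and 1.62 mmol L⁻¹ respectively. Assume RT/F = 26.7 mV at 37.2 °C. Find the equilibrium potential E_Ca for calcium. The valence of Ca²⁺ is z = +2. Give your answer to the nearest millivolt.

114 mV

E = (26.7/z) · ln([Ca²⁺]_out/[Ca²⁺]_in) with z = +2.
= (26.7/2) · ln(1.62/0.000324) = 13.35 · ln(5000)
= 13.35 · (8.5172) = 113.70 mV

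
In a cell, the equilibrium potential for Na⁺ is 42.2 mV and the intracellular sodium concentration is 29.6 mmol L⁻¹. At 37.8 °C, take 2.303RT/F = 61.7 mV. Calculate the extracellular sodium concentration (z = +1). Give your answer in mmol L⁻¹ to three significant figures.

143 mmol L⁻¹

Nernst: E = (61.7/1) · log₁₀([out]/[in]), so log₁₀([out]/[in]) = 42.2 × 1 / 61.7 = 0.6840.
[out]/[in] = 10^(0.6840) = 4.83.
[out] = 4.83 × 29.6 = 143 mmol L⁻¹.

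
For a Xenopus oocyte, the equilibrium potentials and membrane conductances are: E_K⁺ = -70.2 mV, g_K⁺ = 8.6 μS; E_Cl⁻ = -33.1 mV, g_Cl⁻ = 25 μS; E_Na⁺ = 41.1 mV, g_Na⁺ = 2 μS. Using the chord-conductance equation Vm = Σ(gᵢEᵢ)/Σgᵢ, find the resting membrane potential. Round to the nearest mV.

Σ gᵢEᵢ = 8.6·(-70.2) + 25·(-33.1) + 2·(41.1) = -1349.02
Σ gᵢ = 8.6 + 25 + 2 = 35.6
Vm = -1349.02 / 35.6 = -37.89 mV

-38 mV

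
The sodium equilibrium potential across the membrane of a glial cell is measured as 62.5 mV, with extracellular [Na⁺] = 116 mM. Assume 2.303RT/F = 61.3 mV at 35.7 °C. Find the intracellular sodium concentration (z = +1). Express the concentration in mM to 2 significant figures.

Nernst: E = (61.3/1) · log₁₀([out]/[in]), so log₁₀([out]/[in]) = 62.5 × 1 / 61.3 = 1.0196.
[out]/[in] = 10^(1.0196) = 10.46.
[in] = 116 / 10.46 = 11.09 mM.

11 mM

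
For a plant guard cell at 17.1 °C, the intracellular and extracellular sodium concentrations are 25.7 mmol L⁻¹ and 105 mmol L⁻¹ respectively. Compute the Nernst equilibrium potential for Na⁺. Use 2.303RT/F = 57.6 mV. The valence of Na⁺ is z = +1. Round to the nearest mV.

E = (57.6/z) · log₁₀([Na⁺]_out/[Na⁺]_in) with z = +1.
= (57.6/1) · log₁₀(105/25.7) = 57.60 · log₁₀(4.086)
= 57.60 · (0.6113) = 35.21 mV

35 mV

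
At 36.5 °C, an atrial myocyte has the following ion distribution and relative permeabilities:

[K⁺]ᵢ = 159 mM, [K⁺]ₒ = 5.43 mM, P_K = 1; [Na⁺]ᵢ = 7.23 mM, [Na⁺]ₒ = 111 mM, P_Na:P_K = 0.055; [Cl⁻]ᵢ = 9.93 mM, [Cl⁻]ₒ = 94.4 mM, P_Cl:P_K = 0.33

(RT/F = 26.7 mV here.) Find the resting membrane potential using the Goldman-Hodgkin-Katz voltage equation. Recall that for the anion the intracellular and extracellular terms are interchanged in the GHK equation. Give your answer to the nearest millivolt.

Vm = 26.7 · ln[(Σ P·[cation]ₒ + Σ P·[anion]ᵢ) / (Σ P·[cation]ᵢ + Σ P·[anion]ₒ)]
Numerator = 1×5.43 + 0.055×111 + 0.33×9.93 = 14.81
Denominator = 1×159 + 0.055×7.23 + 0.33×94.4 = 190.5
Vm = 26.7 · ln(0.077732) = 26.7 × (-2.5545) = -68.20 mV

-68 mV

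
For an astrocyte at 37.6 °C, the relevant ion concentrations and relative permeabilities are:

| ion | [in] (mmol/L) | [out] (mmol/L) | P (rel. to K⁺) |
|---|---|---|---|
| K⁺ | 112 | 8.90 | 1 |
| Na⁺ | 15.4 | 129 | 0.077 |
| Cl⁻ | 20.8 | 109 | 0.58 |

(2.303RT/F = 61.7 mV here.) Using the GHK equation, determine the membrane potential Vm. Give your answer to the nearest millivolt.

Vm = 61.7 · log₁₀[(Σ P·[cation]ₒ + Σ P·[anion]ᵢ) / (Σ P·[cation]ᵢ + Σ P·[anion]ₒ)]
Numerator = 1×8.90 + 0.077×129 + 0.58×20.8 = 30.9
Denominator = 1×112 + 0.077×15.4 + 0.58×109 = 176.4
Vm = 61.7 · log₁₀(0.17515) = 61.7 × (-0.7566) = -46.68 mV

-47 mV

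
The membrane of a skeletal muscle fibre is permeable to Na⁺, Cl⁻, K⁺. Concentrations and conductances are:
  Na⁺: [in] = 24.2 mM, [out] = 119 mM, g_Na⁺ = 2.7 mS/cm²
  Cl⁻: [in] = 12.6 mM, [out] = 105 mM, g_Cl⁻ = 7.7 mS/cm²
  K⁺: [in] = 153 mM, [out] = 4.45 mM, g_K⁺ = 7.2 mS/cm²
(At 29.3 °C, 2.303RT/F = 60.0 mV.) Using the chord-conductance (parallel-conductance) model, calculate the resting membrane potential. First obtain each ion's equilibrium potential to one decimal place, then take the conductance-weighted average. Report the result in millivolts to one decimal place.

E_Na⁺ = (60.0/1)·log₁₀(119/24.2) = 41.5 mV
E_Cl⁻ = (60.0/-1)·log₁₀(105/12.6) = -55.2 mV
E_K⁺ = (60.0/1)·log₁₀(4.45/153) = -92.2 mV
Vm = (Σ gᵢEᵢ)/(Σ gᵢ) = (2.7·41.5 + 7.7·-55.2 + 7.2·-92.2) / (2.7 + 7.7 + 7.2)
= -976.83 / 17.6 = -55.50 mV

-55.5 mV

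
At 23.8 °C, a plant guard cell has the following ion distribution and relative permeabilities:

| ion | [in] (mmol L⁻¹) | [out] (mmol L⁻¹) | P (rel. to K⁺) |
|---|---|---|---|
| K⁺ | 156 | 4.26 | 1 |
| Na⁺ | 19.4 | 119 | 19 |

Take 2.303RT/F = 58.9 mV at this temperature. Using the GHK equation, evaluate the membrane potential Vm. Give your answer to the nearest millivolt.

Vm = 58.9 · log₁₀[(Σ P·[cation]ₒ + Σ P·[anion]ᵢ) / (Σ P·[cation]ᵢ + Σ P·[anion]ₒ)]
Numerator = 1×4.26 + 19×119 = 2265
Denominator = 1×156 + 19×19.4 = 524.6
Vm = 58.9 · log₁₀(4.3181) = 58.9 × (0.6353) = 37.42 mV

37 mV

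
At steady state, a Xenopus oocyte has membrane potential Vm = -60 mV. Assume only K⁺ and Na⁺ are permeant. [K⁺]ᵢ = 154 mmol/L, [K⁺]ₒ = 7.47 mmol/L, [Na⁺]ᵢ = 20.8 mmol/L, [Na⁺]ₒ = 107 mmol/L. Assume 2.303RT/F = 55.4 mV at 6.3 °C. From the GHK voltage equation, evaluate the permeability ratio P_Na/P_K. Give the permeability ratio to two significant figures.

0.050

Let α = P_Na/P_K. GHK: Vm = 55.4·log₁₀[(Kₒ + α·Naₒ)/(Kᵢ + α·Naᵢ)].
10^(Vm/55.4) = 10^(-60.0/55.4) = 0.082598
So 0.082598·(Kᵢ + α·Naᵢ) = Kₒ + α·Naₒ → α = (0.082598·154.0 − 7.47) / (107.0 − 0.082598·20.8)
α = (12.72 − 7.47) / (107.0 − 1.718) = 5.25/105.3 = 0.04987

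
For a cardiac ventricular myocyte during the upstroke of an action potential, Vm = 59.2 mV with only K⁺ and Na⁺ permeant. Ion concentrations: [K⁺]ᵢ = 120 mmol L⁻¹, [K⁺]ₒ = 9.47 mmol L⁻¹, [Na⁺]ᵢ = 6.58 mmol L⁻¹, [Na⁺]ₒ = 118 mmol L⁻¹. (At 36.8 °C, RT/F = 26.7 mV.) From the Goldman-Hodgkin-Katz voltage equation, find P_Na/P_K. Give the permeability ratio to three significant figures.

19.0

Let α = P_Na/P_K. GHK: Vm = 26.7·ln[(Kₒ + α·Naₒ)/(Kᵢ + α·Naᵢ)].
e^(Vm/26.7) = e^(59.2/26.7) = 9.1818
So 9.1818·(Kᵢ + α·Naᵢ) = Kₒ + α·Naₒ → α = (9.1818·120.0 − 9.47) / (118.0 − 9.1818·6.58)
α = (1102 − 9.47) / (118.0 − 60.42) = 1092/57.58 = 18.97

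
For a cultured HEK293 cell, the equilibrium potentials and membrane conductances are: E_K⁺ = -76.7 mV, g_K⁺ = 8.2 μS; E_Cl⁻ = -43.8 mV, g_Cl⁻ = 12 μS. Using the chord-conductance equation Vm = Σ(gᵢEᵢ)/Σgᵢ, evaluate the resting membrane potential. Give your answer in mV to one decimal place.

Σ gᵢEᵢ = 8.2·(-76.7) + 12·(-43.8) = -1154.54
Σ gᵢ = 8.2 + 12 = 20.2
Vm = -1154.54 / 20.2 = -57.16 mV

-57.2 mV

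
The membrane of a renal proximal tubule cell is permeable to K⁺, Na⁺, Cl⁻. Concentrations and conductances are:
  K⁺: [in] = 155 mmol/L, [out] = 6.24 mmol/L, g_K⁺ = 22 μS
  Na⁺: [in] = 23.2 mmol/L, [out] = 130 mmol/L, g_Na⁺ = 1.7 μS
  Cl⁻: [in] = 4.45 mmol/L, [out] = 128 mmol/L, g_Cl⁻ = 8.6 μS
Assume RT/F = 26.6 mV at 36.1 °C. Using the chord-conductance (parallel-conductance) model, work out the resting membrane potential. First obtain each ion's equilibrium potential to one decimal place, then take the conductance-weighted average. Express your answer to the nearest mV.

-80 mV

E_K⁺ = (26.6/1)·ln(6.24/155) = -85.5 mV
E_Na⁺ = (26.6/1)·ln(130/23.2) = 45.8 mV
E_Cl⁻ = (26.6/-1)·ln(128/4.45) = -89.4 mV
Vm = (Σ gᵢEᵢ)/(Σ gᵢ) = (22·-85.5 + 1.7·45.8 + 8.6·-89.4) / (22 + 1.7 + 8.6)
= -2571.98 / 32.3 = -79.63 mV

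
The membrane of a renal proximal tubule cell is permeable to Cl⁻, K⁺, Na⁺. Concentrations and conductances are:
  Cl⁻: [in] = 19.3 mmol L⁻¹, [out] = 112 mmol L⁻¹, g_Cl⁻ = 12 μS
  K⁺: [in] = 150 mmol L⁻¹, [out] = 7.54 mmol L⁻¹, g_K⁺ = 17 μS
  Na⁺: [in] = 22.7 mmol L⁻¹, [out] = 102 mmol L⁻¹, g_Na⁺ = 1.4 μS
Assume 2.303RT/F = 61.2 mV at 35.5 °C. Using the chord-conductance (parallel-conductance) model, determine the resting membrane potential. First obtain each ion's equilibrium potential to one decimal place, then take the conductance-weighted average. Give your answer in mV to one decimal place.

E_Cl⁻ = (61.2/-1)·log₁₀(112/19.3) = -46.7 mV
E_K⁺ = (61.2/1)·log₁₀(7.54/150) = -79.5 mV
E_Na⁺ = (61.2/1)·log₁₀(102/22.7) = 39.9 mV
Vm = (Σ gᵢEᵢ)/(Σ gᵢ) = (12·-46.7 + 17·-79.5 + 1.4·39.9) / (12 + 17 + 1.4)
= -1856.04 / 30.4 = -61.05 mV

-61.1 mV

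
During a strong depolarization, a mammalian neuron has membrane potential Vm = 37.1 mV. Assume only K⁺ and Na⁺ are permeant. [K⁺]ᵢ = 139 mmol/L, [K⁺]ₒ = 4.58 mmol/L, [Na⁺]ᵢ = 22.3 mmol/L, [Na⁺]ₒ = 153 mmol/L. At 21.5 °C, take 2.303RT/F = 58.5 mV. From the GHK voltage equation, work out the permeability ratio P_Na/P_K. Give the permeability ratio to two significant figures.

10

Let α = P_Na/P_K. GHK: Vm = 58.5·log₁₀[(Kₒ + α·Naₒ)/(Kᵢ + α·Naᵢ)].
10^(Vm/58.5) = 10^(37.1/58.5) = 4.3071
So 4.3071·(Kᵢ + α·Naᵢ) = Kₒ + α·Naₒ → α = (4.3071·139.0 − 4.58) / (153.0 − 4.3071·22.3)
α = (598.7 − 4.58) / (153.0 − 96.05) = 594.1/56.95 = 10.43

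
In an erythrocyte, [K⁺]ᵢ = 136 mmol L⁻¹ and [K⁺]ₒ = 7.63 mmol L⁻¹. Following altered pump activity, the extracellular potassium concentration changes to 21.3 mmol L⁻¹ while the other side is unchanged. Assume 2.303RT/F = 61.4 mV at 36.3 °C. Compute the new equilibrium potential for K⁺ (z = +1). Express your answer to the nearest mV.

After the shift: [K⁺]_out = 21.3, [K⁺]_in = 136 mmol L⁻¹.
E_new = (61.4/1)·log₁₀(21.3/136) = 61.40 · (-0.8052) = -49.44 mV

-49 mV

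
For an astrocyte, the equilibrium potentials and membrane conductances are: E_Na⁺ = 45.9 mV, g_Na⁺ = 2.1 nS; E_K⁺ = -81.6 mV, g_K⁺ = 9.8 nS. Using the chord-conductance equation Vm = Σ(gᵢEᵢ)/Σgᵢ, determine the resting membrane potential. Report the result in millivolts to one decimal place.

-59.1 mV

Σ gᵢEᵢ = 2.1·(45.9) + 9.8·(-81.6) = -703.29
Σ gᵢ = 2.1 + 9.8 = 11.9
Vm = -703.29 / 11.9 = -59.10 mV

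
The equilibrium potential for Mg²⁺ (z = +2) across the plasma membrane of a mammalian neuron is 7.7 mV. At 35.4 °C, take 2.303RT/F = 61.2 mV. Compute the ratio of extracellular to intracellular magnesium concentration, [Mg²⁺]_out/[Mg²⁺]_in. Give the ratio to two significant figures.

log₁₀([out]/[in]) = E·z/(61.2) = 7.7 × 2 / 61.2 = 0.2516
[out]/[in] = 10^(0.2516) = 1.785

1.8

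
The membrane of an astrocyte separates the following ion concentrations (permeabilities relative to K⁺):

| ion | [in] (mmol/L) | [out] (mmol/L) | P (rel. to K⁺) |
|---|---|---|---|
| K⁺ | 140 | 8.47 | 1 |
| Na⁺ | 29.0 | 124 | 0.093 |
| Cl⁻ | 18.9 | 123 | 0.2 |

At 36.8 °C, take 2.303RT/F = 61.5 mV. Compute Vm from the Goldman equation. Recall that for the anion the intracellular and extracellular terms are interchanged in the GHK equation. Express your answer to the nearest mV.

-52 mV

Vm = 61.5 · log₁₀[(Σ P·[cation]ₒ + Σ P·[anion]ᵢ) / (Σ P·[cation]ᵢ + Σ P·[anion]ₒ)]
Numerator = 1×8.47 + 0.093×124 + 0.2×18.9 = 23.78
Denominator = 1×140 + 0.093×29.0 + 0.2×123 = 167.3
Vm = 61.5 · log₁₀(0.14215) = 61.5 × (-0.8472) = -52.11 mV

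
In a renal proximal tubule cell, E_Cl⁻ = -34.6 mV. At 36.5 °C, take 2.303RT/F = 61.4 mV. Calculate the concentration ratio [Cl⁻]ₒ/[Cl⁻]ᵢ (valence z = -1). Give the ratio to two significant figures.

log₁₀([out]/[in]) = E·z/(61.4) = -34.6 × -1 / 61.4 = 0.5635
[out]/[in] = 10^(0.5635) = 3.66

3.7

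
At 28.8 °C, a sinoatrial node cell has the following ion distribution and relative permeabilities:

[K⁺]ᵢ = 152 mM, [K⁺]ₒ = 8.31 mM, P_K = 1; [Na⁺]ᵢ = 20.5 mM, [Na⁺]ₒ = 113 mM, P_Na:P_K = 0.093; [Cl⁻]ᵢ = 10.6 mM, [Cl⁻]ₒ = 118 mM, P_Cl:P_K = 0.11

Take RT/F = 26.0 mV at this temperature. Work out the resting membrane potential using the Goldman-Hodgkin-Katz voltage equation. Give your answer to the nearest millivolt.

-55 mV

Vm = 26.0 · ln[(Σ P·[cation]ₒ + Σ P·[anion]ᵢ) / (Σ P·[cation]ᵢ + Σ P·[anion]ₒ)]
Numerator = 1×8.31 + 0.093×113 + 0.11×10.6 = 19.99
Denominator = 1×152 + 0.093×20.5 + 0.11×118 = 166.9
Vm = 26.0 · ln(0.11975) = 26.0 × (-2.1223) = -55.18 mV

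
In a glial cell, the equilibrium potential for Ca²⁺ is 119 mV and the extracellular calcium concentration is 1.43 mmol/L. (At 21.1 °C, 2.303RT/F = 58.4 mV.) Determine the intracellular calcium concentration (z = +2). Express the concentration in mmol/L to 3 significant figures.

0.000120 mmol/L

Nernst: E = (58.4/2) · log₁₀([out]/[in]), so log₁₀([out]/[in]) = 119.0 × 2 / 58.4 = 4.0753.
[out]/[in] = 10^(4.0753) = 1.189e+04.
[in] = 1.43 / 1.189e+04 = 0.0001202 mmol/L.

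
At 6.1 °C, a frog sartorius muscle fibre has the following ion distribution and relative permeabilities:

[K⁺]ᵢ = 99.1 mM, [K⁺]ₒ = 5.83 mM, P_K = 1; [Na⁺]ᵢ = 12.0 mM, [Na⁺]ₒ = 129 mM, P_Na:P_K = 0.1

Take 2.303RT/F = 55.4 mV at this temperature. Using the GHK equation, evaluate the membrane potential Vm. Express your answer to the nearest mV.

Vm = 55.4 · log₁₀[(Σ P·[cation]ₒ + Σ P·[anion]ᵢ) / (Σ P·[cation]ᵢ + Σ P·[anion]ₒ)]
Numerator = 1×5.83 + 0.1×129 = 18.73
Denominator = 1×99.1 + 0.1×12.0 = 100.3
Vm = 55.4 · log₁₀(0.18674) = 55.4 × (-0.7288) = -40.37 mV

-40 mV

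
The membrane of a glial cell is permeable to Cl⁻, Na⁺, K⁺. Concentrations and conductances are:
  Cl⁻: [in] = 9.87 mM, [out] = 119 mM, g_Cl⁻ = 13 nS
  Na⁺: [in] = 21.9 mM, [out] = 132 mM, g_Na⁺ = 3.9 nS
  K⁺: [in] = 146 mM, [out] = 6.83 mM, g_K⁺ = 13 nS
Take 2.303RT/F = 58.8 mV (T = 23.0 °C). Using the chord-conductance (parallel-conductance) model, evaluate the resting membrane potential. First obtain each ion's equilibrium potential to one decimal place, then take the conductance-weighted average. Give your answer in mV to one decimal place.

E_Cl⁻ = (58.8/-1)·log₁₀(119/9.87) = -63.6 mV
E_Na⁺ = (58.8/1)·log₁₀(132/21.9) = 45.9 mV
E_K⁺ = (58.8/1)·log₁₀(6.83/146) = -78.2 mV
Vm = (Σ gᵢEᵢ)/(Σ gᵢ) = (13·-63.6 + 3.9·45.9 + 13·-78.2) / (13 + 3.9 + 13)
= -1664.39 / 29.9 = -55.67 mV

-55.7 mV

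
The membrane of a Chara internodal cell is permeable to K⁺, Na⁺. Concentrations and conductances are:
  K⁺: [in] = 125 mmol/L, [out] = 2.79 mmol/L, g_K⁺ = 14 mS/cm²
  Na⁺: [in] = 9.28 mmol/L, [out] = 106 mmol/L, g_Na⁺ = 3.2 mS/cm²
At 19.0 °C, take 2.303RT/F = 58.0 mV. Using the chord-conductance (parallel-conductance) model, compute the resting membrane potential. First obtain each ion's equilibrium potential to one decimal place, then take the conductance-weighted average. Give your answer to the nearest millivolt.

E_K⁺ = (58.0/1)·log₁₀(2.79/125) = -95.8 mV
E_Na⁺ = (58.0/1)·log₁₀(106/9.28) = 61.3 mV
Vm = (Σ gᵢEᵢ)/(Σ gᵢ) = (14·-95.8 + 3.2·61.3) / (14 + 3.2)
= -1145.04 / 17.2 = -66.57 mV

-67 mV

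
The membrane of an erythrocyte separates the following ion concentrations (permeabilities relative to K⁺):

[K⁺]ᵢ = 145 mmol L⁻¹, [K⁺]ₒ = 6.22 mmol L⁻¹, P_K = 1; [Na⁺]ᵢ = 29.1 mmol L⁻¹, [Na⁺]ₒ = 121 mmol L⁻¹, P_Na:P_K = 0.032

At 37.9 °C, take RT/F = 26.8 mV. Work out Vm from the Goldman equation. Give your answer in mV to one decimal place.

Vm = 26.8 · ln[(Σ P·[cation]ₒ + Σ P·[anion]ᵢ) / (Σ P·[cation]ᵢ + Σ P·[anion]ₒ)]
Numerator = 1×6.22 + 0.032×121 = 10.09
Denominator = 1×145 + 0.032×29.1 = 145.9
Vm = 26.8 · ln(0.069156) = 26.8 × (-2.6714) = -71.59 mV

-71.6 mV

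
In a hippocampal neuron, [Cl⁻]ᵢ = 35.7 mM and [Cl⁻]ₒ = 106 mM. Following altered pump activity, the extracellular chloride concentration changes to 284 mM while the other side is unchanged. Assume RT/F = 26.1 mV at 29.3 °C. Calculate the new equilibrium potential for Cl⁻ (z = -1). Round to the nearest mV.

-54 mV

After the shift: [Cl⁻]_out = 284, [Cl⁻]_in = 35.7 mM.
E_new = (26.1/-1)·ln(284/35.7) = -26.10 · (2.0738) = -54.13 mV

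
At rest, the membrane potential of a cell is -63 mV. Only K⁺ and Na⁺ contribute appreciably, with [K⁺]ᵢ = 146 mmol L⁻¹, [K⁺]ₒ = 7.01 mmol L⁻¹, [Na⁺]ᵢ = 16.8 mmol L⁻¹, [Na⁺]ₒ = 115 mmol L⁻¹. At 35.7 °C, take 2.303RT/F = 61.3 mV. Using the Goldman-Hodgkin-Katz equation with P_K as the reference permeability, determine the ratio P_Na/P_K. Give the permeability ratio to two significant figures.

0.059

Let α = P_Na/P_K. GHK: Vm = 61.3·log₁₀[(Kₒ + α·Naₒ)/(Kᵢ + α·Naᵢ)].
10^(Vm/61.3) = 10^(-63.0/61.3) = 0.093814
So 0.093814·(Kᵢ + α·Naᵢ) = Kₒ + α·Naₒ → α = (0.093814·146.0 − 7.01) / (115.0 − 0.093814·16.8)
α = (13.7 − 7.01) / (115.0 − 1.576) = 6.687/113.4 = 0.05895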